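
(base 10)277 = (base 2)100010101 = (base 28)9p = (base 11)232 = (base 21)d4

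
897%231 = 204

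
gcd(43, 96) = 1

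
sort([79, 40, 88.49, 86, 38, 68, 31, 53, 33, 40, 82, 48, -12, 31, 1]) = [-12, 1, 31, 31, 33, 38, 40, 40, 48, 53, 68, 79, 82, 86, 88.49]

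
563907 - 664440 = -100533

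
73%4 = 1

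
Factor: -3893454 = -1*2^1*3^3*72101^1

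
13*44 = 572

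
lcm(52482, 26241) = 52482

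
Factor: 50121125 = 5^3*37^1*10837^1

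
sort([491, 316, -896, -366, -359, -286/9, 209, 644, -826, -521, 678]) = [-896, -826, -521, -366, -359, -286/9, 209, 316, 491, 644, 678]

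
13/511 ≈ 0.0254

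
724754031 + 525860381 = 1250614412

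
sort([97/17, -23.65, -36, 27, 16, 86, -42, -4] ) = [-42, -36, -23.65, -4, 97/17, 16, 27, 86] 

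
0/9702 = 0 = 0.00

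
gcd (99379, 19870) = 1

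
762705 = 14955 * 51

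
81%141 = 81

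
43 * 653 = 28079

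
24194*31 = 750014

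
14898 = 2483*6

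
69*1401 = 96669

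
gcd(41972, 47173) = 7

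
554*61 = 33794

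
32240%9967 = 2339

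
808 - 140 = 668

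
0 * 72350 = 0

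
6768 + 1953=8721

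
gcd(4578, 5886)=654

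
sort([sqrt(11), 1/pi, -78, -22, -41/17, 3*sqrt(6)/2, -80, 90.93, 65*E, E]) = [-80, -78, -22, -41/17, 1/pi, E, sqrt(11), 3*sqrt(6)/2, 90.93, 65*E]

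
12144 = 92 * 132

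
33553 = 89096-55543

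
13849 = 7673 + 6176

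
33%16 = 1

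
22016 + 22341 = 44357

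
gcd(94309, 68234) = 1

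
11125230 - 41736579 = -30611349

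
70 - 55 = 15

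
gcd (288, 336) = 48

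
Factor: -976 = -1 * 2^4 * 61^1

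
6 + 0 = 6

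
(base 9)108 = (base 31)2r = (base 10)89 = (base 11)81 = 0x59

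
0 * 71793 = 0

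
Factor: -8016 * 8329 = -1 * 2^4 * 3^1 * 167^1 * 8329^1 = -66765264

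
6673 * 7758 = 51769134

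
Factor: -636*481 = -1*2^2*3^1*13^1*37^1*53^1 = -305916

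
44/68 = 11/17 ≈ 0.647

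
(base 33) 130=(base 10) 1188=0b10010100100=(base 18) 3c0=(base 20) 2j8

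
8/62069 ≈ 0.000129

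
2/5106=1/2553 ≈ 0.000392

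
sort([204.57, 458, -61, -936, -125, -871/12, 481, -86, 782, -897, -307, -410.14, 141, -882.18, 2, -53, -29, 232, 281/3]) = [-936, -897, -882.18, -410.14, -307, -125, -86, -871/12, -61, -53, -29, 2, 281/3, 141, 204.57, 232, 458, 481, 782]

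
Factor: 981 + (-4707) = -1 * 2^1 * 3^4 * 23^1 = -3726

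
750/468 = 1 + 47/78 ≈ 1.60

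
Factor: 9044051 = 17^1 * 59^1 * 71^1 * 127^1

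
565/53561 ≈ 0.0105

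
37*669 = 24753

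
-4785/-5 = 957 = 957.00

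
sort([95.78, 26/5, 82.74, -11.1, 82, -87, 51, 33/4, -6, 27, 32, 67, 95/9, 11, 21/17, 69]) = [-87, -11.1, -6, 21/17, 26/5, 33/4, 95/9, 11, 27, 32, 51, 67, 69, 82, 82.74, 95.78]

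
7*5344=37408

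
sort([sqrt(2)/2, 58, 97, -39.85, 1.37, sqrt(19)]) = [-39.85, sqrt(2)/2, 1.37, sqrt(19), 58, 97]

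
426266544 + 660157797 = 1086424341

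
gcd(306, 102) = 102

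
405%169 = 67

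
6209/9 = 689 + 8/9 ≈ 689.89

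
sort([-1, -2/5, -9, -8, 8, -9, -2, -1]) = [-9, -9, -8, -2, -1, -1, -2/5, 8]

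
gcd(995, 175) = 5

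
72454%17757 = 1426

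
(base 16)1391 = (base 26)7ah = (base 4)1032101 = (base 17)105b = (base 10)5009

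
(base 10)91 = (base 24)3j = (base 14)67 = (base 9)111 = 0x5b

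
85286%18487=11338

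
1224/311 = 3 + 291/311 ≈ 3.94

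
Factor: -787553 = -1*13^1*29^1*2089^1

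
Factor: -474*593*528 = -1*2^5*3^2*11^1*79^1*593^1 = -148411296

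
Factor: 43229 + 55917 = 2^1*89^1*557^1 = 99146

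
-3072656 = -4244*724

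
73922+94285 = 168207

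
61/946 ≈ 0.0645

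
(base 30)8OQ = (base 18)1698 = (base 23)F0B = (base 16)1F0A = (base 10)7946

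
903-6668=-5765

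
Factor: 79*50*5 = 2^1*5^3*79^1 = 19750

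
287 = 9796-9509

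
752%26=24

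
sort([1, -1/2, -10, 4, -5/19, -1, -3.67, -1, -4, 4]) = [-10, -4, -3.67, -1, -1, -1/2, -5/19, 1, 4, 4]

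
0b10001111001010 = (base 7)35466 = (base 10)9162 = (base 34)7vg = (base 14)34a6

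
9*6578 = 59202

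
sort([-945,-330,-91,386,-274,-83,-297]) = [-945,-330,-297,-274,-91,-83,386]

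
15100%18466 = 15100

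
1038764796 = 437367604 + 601397192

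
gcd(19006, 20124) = 1118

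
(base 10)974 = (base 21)248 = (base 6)4302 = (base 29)14h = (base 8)1716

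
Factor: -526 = -1 * 2^1 * 263^1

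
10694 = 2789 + 7905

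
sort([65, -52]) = [-52, 65]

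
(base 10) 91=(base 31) 2t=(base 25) 3g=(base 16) 5b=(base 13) 70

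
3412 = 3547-135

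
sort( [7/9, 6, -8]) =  [-8, 7/9, 6]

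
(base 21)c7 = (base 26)9p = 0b100000011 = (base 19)dc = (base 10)259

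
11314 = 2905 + 8409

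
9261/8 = 1157 + 5/8 ≈ 1157.63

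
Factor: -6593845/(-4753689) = 3^(-1) * 5^1 * 59^(-1) * 107^(-1) * 193^1 * 251^(-1) * 6833^1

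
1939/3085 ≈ 0.629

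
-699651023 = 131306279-830957302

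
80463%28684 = 23095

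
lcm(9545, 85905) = 85905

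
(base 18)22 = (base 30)18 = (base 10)38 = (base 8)46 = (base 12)32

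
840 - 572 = 268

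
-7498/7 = -1071 - 1/7 ≈ -1071.14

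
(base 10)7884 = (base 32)7mc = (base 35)6f9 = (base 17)1a4d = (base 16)1ecc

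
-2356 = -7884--5528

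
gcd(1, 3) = 1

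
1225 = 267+958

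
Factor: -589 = -1 * 19^1 * 31^1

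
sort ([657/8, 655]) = [657/8, 655]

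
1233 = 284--949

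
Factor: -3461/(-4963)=7^(-1)*709^(-1)*3461^1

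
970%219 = 94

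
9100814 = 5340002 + 3760812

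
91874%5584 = 2530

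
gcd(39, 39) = 39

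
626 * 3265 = 2043890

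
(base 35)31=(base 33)37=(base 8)152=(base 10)106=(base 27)3p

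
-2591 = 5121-7712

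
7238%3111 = 1016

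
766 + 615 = 1381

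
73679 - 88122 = -14443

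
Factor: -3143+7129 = 2^1*1993^1 = 3986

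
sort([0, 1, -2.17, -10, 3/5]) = [-10, -2.17, 0, 3/5, 1]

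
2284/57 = 40+4/57 ≈ 40.07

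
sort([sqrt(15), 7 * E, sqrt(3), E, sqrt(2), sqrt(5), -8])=[-8, sqrt(2), sqrt(3), sqrt(5), E, sqrt(15), 7 * E]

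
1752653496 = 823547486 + 929106010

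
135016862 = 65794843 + 69222019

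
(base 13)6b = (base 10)89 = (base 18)4h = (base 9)108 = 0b1011001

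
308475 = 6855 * 45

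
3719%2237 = 1482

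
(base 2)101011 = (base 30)1d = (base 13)34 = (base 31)1c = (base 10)43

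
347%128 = 91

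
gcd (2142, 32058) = 18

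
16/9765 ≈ 0.00164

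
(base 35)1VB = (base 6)14425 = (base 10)2321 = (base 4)210101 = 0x911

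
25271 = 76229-50958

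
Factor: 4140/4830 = 2^1 * 3^1 * 7^(-1) = 6/7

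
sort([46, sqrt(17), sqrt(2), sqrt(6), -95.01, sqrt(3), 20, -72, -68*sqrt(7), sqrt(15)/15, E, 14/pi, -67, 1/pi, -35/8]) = [-68*sqrt(7), -95.01, -72, -67, -35/8, sqrt(15)/15, 1/pi, sqrt(2), sqrt(3), sqrt(6), E, sqrt(17), 14/pi, 20, 46]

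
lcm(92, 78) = 3588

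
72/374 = 36/187 ≈ 0.193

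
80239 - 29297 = 50942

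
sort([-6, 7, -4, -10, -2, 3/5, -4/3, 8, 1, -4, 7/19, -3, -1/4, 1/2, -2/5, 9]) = [-10, -6, -4, -4, -3, -2, -4/3, -2/5, -1/4, 7/19, 1/2, 3/5, 1, 7, 8, 9]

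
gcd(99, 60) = 3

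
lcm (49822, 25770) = 747330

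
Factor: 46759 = 19^1*23^1*107^1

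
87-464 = -377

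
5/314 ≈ 0.0159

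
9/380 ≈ 0.0237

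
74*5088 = 376512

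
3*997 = 2991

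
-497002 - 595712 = -1092714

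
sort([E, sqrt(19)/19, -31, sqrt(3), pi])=[-31, sqrt(19)/19, sqrt(3), E, pi]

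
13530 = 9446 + 4084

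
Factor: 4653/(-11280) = -1 * 2^(-4) * 3^1 * 5^(-1) * 11^1 = -33/80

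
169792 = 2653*64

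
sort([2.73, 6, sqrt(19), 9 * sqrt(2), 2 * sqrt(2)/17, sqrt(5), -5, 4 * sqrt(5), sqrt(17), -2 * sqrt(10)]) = [-2 * sqrt(10), -5, 2 * sqrt(2)/17, sqrt(5), 2.73, sqrt(17), sqrt(19), 6, 4 * sqrt(5), 9 * sqrt(2)]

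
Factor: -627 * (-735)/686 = 2^(-1) * 3^2 * 5^1 * 7^(-1) * 11^1 * 19^1 = 9405/14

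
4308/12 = 359 = 359.00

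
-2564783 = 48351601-50916384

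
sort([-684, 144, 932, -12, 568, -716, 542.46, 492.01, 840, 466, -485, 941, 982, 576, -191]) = [-716, -684, -485, -191, -12, 144, 466, 492.01, 542.46, 568, 576, 840, 932, 941, 982]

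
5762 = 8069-2307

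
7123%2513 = 2097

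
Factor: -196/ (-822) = 2^1 * 3^ (-1) * 7^2 * 137^ (-1) = 98/411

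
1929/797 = 2 + 335/797 ≈ 2.42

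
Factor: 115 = 5^1*23^1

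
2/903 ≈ 0.00221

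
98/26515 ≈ 0.00370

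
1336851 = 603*2217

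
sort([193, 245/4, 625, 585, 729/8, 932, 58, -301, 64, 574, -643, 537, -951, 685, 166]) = [-951, -643, -301, 58, 245/4, 64, 729/8, 166, 193, 537, 574, 585, 625, 685, 932]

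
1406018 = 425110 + 980908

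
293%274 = 19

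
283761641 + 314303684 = 598065325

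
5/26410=1/5282 ≈ 0.000189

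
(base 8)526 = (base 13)204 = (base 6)1330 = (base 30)bc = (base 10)342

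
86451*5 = 432255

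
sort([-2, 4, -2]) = [-2, -2, 4]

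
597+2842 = 3439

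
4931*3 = 14793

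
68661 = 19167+49494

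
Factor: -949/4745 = -1*5^(-1) = -1/5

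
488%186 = 116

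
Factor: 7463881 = 7463881^1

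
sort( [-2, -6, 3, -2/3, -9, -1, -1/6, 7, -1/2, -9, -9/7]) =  [-9, -9, -6, -2, -9/7, -1, -2/3, -1/2, -1/6, 3, 7]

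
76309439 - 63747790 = 12561649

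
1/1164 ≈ 0.000859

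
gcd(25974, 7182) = 54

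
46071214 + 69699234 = 115770448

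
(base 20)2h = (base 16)39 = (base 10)57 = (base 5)212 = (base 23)2b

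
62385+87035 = 149420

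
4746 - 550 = 4196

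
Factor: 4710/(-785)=-1*2^1*3^1=-6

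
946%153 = 28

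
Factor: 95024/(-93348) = -1*2^2*3^(-2)*2593^(-1)*5939^1 = -23756/23337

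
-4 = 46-50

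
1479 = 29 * 51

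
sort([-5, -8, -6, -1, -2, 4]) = [-8, -6, -5, -2, -1, 4]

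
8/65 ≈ 0.123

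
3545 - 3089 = 456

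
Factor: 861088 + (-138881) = 31^1 * 23297^1 = 722207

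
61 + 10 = 71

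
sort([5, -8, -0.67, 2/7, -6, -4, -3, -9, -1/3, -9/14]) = [-9, -8, -6, -4, -3, -0.67, -9/14, -1/3, 2/7, 5]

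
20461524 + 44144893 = 64606417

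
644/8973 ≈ 0.0718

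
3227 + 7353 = 10580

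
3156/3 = 1052 = 1052.00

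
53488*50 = 2674400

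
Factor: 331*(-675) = -1*3^3*5^2*331^1 = -223425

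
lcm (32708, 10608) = 392496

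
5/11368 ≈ 0.000440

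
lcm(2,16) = 16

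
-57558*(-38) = 2187204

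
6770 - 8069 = -1299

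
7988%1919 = 312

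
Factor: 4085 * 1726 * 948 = 2^3 * 3^1 * 5^1 * 19^1 * 43^1 * 79^1 * 863^1 = 6684073080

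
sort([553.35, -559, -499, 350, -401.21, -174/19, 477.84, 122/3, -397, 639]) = [-559, -499, -401.21, -397, -174/19, 122/3, 350, 477.84, 553.35, 639]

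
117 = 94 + 23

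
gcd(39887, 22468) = 1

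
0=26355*0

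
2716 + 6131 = 8847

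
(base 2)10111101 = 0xbd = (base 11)162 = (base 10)189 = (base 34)5j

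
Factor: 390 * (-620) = -1 * 2^3 * 3^1 * 5^2 * 13^1 * 31^1 = -241800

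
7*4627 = 32389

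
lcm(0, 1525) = 0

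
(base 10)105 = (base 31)3c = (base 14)77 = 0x69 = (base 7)210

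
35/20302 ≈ 0.00172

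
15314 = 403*38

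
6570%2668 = 1234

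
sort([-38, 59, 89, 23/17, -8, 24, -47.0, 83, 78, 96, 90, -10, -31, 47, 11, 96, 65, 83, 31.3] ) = [-47.0, -38, -31, -10, -8, 23/17, 11, 24, 31.3, 47, 59, 65, 78, 83, 83, 89, 90, 96, 96] 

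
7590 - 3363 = 4227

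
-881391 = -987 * 893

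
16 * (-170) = -2720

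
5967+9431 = 15398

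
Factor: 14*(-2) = -1*2^2*7^1 = -28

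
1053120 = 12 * 87760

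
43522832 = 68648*634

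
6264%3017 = 230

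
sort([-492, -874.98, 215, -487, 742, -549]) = [-874.98, -549, -492, -487, 215, 742]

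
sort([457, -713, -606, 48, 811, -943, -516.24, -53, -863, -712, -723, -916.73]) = [-943, -916.73, -863, -723, -713, -712, -606, -516.24, -53, 48, 457, 811]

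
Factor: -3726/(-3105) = 2^1 * 3^1 * 5^(-1) = 6/5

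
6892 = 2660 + 4232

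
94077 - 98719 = -4642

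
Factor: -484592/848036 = -1*2^2*7^(-1) = -4/7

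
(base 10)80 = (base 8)120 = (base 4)1100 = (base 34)2c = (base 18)48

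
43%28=15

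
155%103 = 52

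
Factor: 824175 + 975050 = 5^2*79^1*911^1 = 1799225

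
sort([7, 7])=[7, 7]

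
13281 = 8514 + 4767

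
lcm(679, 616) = 59752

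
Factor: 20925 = 3^3*5^2*31^1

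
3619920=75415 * 48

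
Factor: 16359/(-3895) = -1*3^1*5^(-1)*7^1 = -21/5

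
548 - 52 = 496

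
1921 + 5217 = 7138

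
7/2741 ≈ 0.00255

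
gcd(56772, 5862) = 6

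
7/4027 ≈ 0.00174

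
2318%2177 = 141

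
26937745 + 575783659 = 602721404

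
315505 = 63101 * 5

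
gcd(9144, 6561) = 9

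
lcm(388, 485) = 1940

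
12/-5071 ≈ -0.00237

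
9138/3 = 3046 = 3046.00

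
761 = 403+358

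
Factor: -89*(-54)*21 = 2^1*3^4*7^1*89^1 = 100926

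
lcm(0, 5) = 0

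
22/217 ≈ 0.101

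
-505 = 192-697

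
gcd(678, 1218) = 6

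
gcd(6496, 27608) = 1624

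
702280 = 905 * 776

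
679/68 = 9 + 67/68 ≈ 9.99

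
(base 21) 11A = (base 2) 111011000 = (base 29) G8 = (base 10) 472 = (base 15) 217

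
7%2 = 1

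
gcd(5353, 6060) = 101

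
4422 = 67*66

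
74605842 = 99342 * 751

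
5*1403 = 7015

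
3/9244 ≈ 0.000325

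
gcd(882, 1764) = 882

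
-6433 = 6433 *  (-1)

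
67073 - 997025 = -929952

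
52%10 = 2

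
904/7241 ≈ 0.125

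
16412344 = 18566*884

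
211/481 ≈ 0.439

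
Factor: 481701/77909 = 3^1*11^2*13^(-2)*461^(-1)*1327^1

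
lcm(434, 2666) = 18662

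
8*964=7712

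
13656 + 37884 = 51540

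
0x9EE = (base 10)2542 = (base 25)41H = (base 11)1A01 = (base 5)40132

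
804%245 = 69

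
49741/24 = 2072 + 13/24 ≈ 2072.54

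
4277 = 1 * 4277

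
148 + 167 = 315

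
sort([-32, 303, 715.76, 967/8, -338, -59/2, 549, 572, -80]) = [-338, -80, -32, -59/2, 967/8, 303, 549, 572, 715.76]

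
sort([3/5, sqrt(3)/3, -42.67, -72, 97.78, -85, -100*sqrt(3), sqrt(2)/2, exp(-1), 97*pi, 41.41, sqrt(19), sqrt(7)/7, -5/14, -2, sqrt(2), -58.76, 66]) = [-100*sqrt(3), -85, -72, -58.76, -42.67, -2, -5/14, exp(-1), sqrt(7)/7, sqrt(3)/3, 3/5, sqrt(2)/2, sqrt(2), sqrt(19), 41.41, 66, 97.78, 97*pi]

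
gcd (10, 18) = 2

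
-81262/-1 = 81262 = 81262.00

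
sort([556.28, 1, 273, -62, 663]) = [-62, 1, 273, 556.28, 663]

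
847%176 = 143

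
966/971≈0.995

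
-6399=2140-8539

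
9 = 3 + 6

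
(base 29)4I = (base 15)8E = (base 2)10000110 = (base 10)134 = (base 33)42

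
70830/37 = 1914+12/37 ≈ 1914.32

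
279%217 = 62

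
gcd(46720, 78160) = 80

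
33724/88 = 383+5/22 ≈ 383.23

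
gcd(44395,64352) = 1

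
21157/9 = 2350+7/9≈2350.78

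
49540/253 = 195 + 205/253 ≈ 195.81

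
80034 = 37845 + 42189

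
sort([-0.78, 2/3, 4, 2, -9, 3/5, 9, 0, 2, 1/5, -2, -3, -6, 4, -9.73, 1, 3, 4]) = [-9.73, -9, -6, -3, -2, -0.78, 0, 1/5, 3/5, 2/3, 1, 2, 2, 3, 4, 4, 4, 9]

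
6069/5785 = 1 + 284/5785 ≈ 1.05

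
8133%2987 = 2159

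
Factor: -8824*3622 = -1*2^4*1103^1*1811^1 = -31960528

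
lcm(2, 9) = 18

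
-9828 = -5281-4547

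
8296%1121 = 449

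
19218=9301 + 9917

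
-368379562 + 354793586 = -13585976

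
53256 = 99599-46343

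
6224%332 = 248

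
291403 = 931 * 313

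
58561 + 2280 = 60841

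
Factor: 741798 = 2^1*3^4*19^1*241^1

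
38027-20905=17122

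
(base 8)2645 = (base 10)1445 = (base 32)1d5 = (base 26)23f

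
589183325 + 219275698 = 808459023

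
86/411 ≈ 0.209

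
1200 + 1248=2448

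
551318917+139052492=690371409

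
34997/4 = 8749 + 1/4 = 8749.25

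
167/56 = 2 + 55/56 ≈ 2.98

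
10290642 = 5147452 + 5143190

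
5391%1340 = 31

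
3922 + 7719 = 11641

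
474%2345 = 474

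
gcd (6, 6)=6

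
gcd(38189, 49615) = 1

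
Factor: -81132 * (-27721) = 2^2 * 3^1 * 19^1 * 1459^1 * 6761^1 = 2249060172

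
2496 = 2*1248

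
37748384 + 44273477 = 82021861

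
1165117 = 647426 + 517691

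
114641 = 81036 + 33605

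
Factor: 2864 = 2^4 * 179^1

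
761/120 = 6 + 41/120 ≈ 6.34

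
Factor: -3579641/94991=-1*7307^(-1)*275357^1=-275357/7307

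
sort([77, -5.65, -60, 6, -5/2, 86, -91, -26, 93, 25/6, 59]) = [-91, -60, -26, -5.65, -5/2, 25/6, 6, 59, 77, 86, 93]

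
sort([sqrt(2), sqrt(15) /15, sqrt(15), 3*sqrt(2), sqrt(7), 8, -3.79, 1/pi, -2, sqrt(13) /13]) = [-3.79, -2, sqrt(15) /15, sqrt(13) /13, 1/pi, sqrt(2), sqrt(7), sqrt(15), 3*sqrt(2), 8]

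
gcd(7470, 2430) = 90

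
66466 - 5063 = 61403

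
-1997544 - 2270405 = -4267949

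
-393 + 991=598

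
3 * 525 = 1575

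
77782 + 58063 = 135845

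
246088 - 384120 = -138032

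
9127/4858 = 1 + 4269/4858 ≈ 1.88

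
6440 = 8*805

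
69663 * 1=69663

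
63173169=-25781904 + 88955073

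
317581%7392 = 7117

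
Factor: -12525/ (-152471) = 3^1*5^2*11^ (-1)*83^ (-1) = 75/913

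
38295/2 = 19147+1/2 = 19147.50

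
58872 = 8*7359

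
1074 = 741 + 333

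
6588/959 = 6 + 834/959 ≈ 6.87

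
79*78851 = 6229229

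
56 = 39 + 17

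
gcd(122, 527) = 1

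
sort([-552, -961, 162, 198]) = [-961, -552, 162, 198]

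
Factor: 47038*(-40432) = -1*2^5*7^1*19^2*29^1*811^1 = -1901840416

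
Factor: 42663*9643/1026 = 2^(-1)*3^(-2)*19^(-1)*9643^1*14221^1 = 137133103/342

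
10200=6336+3864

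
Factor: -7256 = -1*2^3*907^1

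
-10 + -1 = -11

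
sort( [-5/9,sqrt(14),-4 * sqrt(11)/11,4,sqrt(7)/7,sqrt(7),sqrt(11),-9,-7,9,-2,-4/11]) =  [-9,-7,-2,-4 * sqrt(11)/11,-5/9,-4/11,sqrt(7)/7,sqrt(7),sqrt(11),sqrt(14),4,9]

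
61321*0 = 0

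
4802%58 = 46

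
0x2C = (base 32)1C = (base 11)40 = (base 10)44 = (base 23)1L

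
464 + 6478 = 6942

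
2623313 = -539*(-4867)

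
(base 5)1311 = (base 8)316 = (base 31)6k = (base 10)206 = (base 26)7o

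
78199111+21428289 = 99627400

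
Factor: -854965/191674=-1 * 2^(-1) * 5^1 * 7^(-1) * 101^1 * 1693^1 * 13691^(-1)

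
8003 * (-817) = -6538451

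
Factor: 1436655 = 3^1*5^1*11^1*8707^1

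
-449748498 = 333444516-783193014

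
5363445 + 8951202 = 14314647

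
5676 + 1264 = 6940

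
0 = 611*0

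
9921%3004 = 909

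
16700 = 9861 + 6839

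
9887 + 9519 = 19406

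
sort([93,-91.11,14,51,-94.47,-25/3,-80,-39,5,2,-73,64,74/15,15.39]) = [-94.47,-91.11,-80,-73,-39,-25/3,2,74/15,5,14,15.39,51,64,93]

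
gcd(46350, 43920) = 90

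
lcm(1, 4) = 4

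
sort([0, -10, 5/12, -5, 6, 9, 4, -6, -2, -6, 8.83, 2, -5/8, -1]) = [-10, -6, -6, -5, -2, -1, -5/8, 0, 5/12, 2, 4, 6, 8.83, 9]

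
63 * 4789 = 301707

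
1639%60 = 19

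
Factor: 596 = 2^2 * 149^1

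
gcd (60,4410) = 30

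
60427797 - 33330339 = 27097458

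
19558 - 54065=-34507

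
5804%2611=582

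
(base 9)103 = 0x54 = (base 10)84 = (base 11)77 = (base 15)59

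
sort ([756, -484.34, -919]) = [-919, -484.34, 756]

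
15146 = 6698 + 8448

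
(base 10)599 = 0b1001010111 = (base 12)41b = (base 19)1ca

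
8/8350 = 4/4175 ≈ 0.000958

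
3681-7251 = -3570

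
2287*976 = 2232112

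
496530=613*810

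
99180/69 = 33060/23≈1437.39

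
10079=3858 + 6221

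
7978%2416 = 730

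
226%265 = 226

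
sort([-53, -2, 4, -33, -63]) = [-63, -53, -33, -2, 4]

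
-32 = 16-48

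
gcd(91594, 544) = 2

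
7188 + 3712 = 10900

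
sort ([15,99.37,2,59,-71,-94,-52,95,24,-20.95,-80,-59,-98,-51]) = [-98,-94,-80,-71,-59,-52,-51,-20.95,2,15,24,59,95,99.37]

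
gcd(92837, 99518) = 17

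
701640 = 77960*9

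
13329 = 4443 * 3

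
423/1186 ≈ 0.357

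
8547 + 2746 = 11293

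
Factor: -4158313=-1 * 4158313^1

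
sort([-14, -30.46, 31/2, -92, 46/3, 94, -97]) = [-97, -92, -30.46, -14, 46/3, 31/2, 94]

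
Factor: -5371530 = -1*2^1*3^1*5^1*179051^1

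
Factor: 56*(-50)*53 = -1*2^4*5^2*7^1*53^1 = -148400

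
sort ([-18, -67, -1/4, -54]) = [-67, -54, -18, -1/4]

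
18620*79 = 1470980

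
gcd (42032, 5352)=8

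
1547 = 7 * 221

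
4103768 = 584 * 7027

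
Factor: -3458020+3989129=67^1 * 7927^1=531109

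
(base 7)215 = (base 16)6e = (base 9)132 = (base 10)110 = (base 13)86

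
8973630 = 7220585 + 1753045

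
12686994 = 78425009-65738015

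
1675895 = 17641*95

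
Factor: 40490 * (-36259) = -1 * 2^1 * 5^1 * 101^1 * 359^1 * 4049^1 = -1468126910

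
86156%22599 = 18359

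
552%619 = 552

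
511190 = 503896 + 7294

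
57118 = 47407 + 9711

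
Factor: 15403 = 73^1 * 211^1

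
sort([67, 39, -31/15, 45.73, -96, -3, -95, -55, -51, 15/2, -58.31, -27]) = [-96, -95, -58.31, -55, -51, -27, -3, -31/15, 15/2, 39, 45.73, 67]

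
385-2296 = -1911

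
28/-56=-1/2=-0.50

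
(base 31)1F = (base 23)20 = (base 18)2A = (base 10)46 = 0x2E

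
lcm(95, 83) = 7885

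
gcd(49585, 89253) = 9917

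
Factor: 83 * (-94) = -1 * 2^1 * 47^1 * 83^1 = -7802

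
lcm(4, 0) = 0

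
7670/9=852 + 2/9 ≈ 852.22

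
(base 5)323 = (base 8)130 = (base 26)3a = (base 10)88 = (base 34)2k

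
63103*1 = 63103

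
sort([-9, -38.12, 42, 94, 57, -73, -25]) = [-73, -38.12, -25, -9, 42, 57, 94]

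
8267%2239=1550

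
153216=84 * 1824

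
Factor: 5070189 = 3^1*23^1*197^1*373^1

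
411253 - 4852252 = -4440999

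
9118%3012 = 82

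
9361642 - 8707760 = 653882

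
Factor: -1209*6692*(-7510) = 2^3*3^1*5^1*7^1*13^1*31^1*239^1*751^1 = 60760616280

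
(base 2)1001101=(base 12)65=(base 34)29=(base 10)77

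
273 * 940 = 256620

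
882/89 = 9+81/89 ≈ 9.91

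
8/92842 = 4/46421 ≈ 0.0000862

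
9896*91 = 900536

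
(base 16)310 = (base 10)784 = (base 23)1b2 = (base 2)1100010000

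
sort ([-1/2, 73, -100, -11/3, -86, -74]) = [-100, -86, -74, -11/3, -1/2, 73]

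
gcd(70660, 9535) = 5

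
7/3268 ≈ 0.00214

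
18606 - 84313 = -65707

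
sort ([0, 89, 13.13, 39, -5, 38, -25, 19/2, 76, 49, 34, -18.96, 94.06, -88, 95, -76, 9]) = [-88, -76, -25, -18.96, -5, 0, 9, 19/2, 13.13, 34, 38, 39, 49, 76, 89, 94.06, 95]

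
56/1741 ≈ 0.0322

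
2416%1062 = 292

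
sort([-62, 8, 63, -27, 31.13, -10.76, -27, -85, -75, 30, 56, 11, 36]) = [-85, -75, -62, -27, -27, -10.76, 8, 11, 30, 31.13, 36, 56, 63]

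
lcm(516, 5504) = 16512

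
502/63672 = 251/31836≈0.00788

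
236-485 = -249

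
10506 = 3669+6837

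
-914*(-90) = 82260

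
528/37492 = 132/9373 ≈ 0.0141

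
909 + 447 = 1356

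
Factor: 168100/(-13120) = -1 * 2^(-4) * 5^1 * 41^1 = -205/16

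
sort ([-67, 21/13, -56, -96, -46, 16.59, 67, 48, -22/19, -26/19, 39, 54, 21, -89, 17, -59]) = [-96, -89, -67, -59, -56, -46, -26/19, -22/19, 21/13, 16.59, 17, 21, 39, 48, 54, 67]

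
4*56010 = 224040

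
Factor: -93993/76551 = -1 * 79^(-1) * 97^1 = -97/79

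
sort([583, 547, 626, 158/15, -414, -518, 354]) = [-518, -414, 158/15, 354, 547, 583, 626]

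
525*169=88725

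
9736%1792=776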